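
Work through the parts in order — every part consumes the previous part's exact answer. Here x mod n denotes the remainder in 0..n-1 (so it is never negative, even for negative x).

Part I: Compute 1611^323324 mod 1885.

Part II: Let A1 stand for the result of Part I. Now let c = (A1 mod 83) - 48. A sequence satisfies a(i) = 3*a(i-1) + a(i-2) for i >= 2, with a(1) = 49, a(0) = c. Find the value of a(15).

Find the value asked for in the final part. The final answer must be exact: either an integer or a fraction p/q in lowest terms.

Part I: squarings mod 1885: 1611^1=1611, 1611^2=1561, 1611^4=1301, 1611^8=1756, 1611^16=1561, 1611^32=1301, 1611^64=1756, 1611^128=1561, 1611^256=1301, 1611^512=1756, 1611^1024=1561, 1611^2048=1301, 1611^4096=1756, 1611^8192=1561, 1611^16384=1301, 1611^32768=1756, 1611^65536=1561, 1611^131072=1301, 1611^262144=1756; 1611^323324 = 1611^4 * 1611^8 * 1611^16 * 1611^32 * 1611^64 * 1611^128 * 1611^512 * 1611^1024 * 1611^2048 * 1611^8192 * 1611^16384 * 1611^32768 * 1611^262144 = 1756 (mod 1885); answer 1756
Part II: A1 = 1756; c = -35; a(2) = 3*(49) + 1*(-35) = 112; iterating: a(2)=112, a(3)=385, a(4)=1267, a(5)=4186, a(6)=13825, a(7)=45661, a(8)=150808, a(9)=498085, a(10)=1645063, a(11)=5433274, a(12)=17944885, a(13)=59267929, a(14)=195748672, a(15)=646513945; answer 646513945

646513945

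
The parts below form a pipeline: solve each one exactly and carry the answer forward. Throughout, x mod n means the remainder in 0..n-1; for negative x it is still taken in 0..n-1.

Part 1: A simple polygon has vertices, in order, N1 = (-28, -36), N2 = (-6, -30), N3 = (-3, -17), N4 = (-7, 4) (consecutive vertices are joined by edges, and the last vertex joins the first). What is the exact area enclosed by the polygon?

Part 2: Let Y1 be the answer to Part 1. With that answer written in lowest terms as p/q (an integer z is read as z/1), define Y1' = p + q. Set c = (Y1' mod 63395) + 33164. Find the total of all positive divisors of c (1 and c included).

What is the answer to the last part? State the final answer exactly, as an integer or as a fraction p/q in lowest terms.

Part 1: cross terms: (-28*-30 - -6*-36)=624, (-6*-17 - -3*-30)=12, (-3*4 - -7*-17)=-131, (-7*-36 - -28*4)=364; twice the area = |869| = 869; area = 869/2; answer 869/2
Part 2: Y1 = 869/2; threaded value p + q = 871; c = 34035; 34035 = 3 * 5 * 2269; sigma = (1 + 3) * (1 + 5) * (1 + 2269) = 4 * 6 * 2270 = 54480; answer 54480

54480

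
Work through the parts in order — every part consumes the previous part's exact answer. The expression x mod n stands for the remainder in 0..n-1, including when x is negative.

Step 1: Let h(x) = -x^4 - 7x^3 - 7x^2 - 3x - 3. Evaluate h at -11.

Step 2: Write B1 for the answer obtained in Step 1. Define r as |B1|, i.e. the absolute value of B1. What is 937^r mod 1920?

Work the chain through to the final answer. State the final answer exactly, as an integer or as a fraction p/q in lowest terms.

1417

Step 1: -1*(-11)^4 - 7*(-11)^3 - 7*(-11)^2 - 3*(-11)^1 - 3 = (-14641) + (9317) + (-847) + (33) + (-3) = -6141; answer -6141
Step 2: B1 = -6141; r = 6141; squarings mod 1920: 937^1=937, 937^2=529, 937^4=1441, 937^8=961, 937^16=1, 937^32=1, 937^64=1, 937^128=1, 937^256=1, 937^512=1, 937^1024=1, 937^2048=1, 937^4096=1; 937^6141 = 937^1 * 937^4 * 937^8 * 937^16 * 937^32 * 937^64 * 937^128 * 937^256 * 937^512 * 937^1024 * 937^4096 = 1417 (mod 1920); answer 1417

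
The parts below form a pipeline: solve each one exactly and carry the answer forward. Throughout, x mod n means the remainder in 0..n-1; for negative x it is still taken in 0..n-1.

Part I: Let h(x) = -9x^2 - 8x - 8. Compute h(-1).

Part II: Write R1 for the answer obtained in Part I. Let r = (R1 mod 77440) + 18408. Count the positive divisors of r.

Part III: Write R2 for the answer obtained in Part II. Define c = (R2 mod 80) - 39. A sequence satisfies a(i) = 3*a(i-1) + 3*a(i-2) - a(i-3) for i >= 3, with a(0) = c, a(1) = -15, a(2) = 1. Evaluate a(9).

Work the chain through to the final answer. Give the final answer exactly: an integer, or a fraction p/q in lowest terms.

Part I: -9*(-1)^2 - 8*(-1)^1 - 8 = (-9) + (8) + (-8) = -9; answer -9
Part II: R1 = -9; r = 95839; 95839 = 239 * 401; number of divisors = (1+1) * (1+1) = 4; answer 4
Part III: R2 = 4; c = -35; a(3) = 3*(1) + 3*(-15) - 1*(-35) = -7; iterating: a(3)=-7, a(4)=-3, a(5)=-31, a(6)=-95, a(7)=-375, a(8)=-1379, a(9)=-5167; answer -5167

-5167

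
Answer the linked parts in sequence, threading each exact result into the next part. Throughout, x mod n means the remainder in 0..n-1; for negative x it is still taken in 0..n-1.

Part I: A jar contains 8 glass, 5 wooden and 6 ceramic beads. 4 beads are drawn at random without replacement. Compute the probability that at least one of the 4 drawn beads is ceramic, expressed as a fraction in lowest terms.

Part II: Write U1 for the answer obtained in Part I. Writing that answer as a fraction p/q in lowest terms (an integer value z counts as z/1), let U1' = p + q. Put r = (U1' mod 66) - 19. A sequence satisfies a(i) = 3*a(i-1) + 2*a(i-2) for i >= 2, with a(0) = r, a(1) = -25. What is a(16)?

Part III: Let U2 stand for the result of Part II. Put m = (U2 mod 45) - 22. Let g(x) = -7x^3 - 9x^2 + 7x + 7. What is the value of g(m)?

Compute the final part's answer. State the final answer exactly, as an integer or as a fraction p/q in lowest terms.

-5762

Part I: total draws C(19,4) = 3876; complement C(13,4) = 715; favorable 3876 - 715 = 3161; P = 3161/3876; answer 3161/3876
Part II: U1 = 3161/3876; threaded value p + q = 7037; r = 22; a(2) = 3*(-25) + 2*(22) = -31; iterating: a(2)=-31, a(3)=-143, a(4)=-491, a(5)=-1759, a(6)=-6259, a(7)=-22295, a(8)=-79403, a(9)=-282799, a(10)=-1007203, a(11)=-3587207, a(12)=-12776027, a(13)=-45502495, a(14)=-162059539, a(15)=-577183607, a(16)=-2055669899; answer -2055669899
Part III: U2 = -2055669899; m = 9; -7*(9)^3 - 9*(9)^2 + 7*(9)^1 + 7 = (-5103) + (-729) + (63) + (7) = -5762; answer -5762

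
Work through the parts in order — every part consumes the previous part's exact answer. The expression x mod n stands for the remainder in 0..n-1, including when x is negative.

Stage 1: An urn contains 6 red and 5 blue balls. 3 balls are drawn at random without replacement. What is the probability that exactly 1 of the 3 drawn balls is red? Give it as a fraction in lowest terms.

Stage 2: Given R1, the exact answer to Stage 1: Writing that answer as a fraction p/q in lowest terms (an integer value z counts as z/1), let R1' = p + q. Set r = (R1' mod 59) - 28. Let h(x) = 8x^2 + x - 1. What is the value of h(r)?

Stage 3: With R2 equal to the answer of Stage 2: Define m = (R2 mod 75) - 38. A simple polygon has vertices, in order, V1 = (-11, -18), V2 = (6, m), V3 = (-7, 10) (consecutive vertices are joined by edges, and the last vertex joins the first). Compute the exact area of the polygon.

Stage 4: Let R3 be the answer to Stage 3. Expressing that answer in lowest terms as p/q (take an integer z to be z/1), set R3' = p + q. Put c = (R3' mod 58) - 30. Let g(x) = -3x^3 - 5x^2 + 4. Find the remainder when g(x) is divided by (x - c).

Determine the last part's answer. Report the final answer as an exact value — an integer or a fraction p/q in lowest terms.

-1270

Stage 1: total draws C(11,3) = 165; favorable C(6,1)*C(5,2) = 60; P = 4/11; answer 4/11
Stage 2: R1 = 4/11; threaded value p + q = 15; r = -13; 8*(-13)^2 + 1*(-13)^1 - 1 = (1352) + (-13) + (-1) = 1338; answer 1338
Stage 3: R2 = 1338; m = 25; cross terms: (-11*25 - 6*-18)=-167, (6*10 - -7*25)=235, (-7*-18 - -11*10)=236; twice the area = |304| = 304; area = 152; answer 152
Stage 4: R3 = 152; threaded value p + q = 153; c = 7; remainder = value at the root: -3*(7)^3 - 5*(7)^2 + 4 = (-1029) + (-245) + (4) = -1270; answer -1270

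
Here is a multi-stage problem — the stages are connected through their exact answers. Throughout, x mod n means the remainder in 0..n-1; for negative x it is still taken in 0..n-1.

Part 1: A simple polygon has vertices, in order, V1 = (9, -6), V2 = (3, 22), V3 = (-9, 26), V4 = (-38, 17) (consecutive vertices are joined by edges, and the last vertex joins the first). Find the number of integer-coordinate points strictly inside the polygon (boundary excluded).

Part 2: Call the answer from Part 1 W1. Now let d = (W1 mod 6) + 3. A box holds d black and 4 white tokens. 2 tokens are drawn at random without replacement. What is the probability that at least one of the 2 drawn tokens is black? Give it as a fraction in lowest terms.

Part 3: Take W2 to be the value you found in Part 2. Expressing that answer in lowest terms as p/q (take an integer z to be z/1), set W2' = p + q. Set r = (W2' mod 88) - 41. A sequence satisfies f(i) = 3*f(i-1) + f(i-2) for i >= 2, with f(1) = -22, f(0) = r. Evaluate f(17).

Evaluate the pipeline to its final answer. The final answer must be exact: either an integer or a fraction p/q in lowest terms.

-5708200828

Part 1: cross terms: (9*22 - 3*-6)=216, (3*26 - -9*22)=276, (-9*17 - -38*26)=835, (-38*-6 - 9*17)=75; twice the area = |1402| = 1402; area = 701; boundary points = 2 + 4 + 1 + 1 = 8; strictly interior points = area - boundary/2 + 1 = 698; answer 698
Part 2: W1 = 698; d = 5; total draws C(9,2) = 36; complement C(4,2) = 6; favorable 36 - 6 = 30; P = 5/6; answer 5/6
Part 3: W2 = 5/6; threaded value p + q = 11; r = -30; f(2) = 3*(-22) + 1*(-30) = -96; iterating: f(2)=-96, f(3)=-310, f(4)=-1026, f(5)=-3388, f(6)=-11190, f(7)=-36958, f(8)=-122064, f(9)=-403150, f(10)=-1331514, f(11)=-4397692, f(12)=-14524590, f(13)=-47971462, f(14)=-158438976, f(15)=-523288390, f(16)=-1728304146, f(17)=-5708200828; answer -5708200828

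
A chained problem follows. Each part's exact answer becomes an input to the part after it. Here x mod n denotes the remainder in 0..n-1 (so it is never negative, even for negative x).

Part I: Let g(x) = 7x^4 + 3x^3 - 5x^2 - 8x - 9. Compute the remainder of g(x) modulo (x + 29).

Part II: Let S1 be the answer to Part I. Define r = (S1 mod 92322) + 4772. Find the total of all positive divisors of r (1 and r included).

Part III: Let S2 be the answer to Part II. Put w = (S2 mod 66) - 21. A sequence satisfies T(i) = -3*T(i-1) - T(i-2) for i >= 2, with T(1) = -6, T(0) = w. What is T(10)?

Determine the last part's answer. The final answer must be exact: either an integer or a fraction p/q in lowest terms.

48342

Part I: remainder = value at the root: 7*(-29)^4 + 3*(-29)^3 - 5*(-29)^2 - 8*(-29)^1 - 9 = (4950967) + (-73167) + (-4205) + (232) + (-9) = 4873818; answer 4873818
Part II: S1 = 4873818; r = 77846; 77846 = 2 * 38923; sigma = (1 + 2) * (1 + 38923) = 3 * 38924 = 116772; answer 116772
Part III: S2 = 116772; w = -3; T(2) = -3*(-6) - 1*(-3) = 21; iterating: T(2)=21, T(3)=-57, T(4)=150, T(5)=-393, T(6)=1029, T(7)=-2694, T(8)=7053, T(9)=-18465, T(10)=48342; answer 48342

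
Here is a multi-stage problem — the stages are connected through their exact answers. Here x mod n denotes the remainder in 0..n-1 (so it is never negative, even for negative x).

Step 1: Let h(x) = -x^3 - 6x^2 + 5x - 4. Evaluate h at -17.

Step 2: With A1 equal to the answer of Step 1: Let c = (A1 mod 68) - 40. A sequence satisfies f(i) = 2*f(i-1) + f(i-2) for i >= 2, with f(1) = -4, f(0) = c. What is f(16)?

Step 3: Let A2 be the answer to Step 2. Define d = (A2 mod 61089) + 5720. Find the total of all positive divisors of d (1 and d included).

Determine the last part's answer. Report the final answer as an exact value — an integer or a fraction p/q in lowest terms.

20750

Step 1: -1*(-17)^3 - 6*(-17)^2 + 5*(-17)^1 - 4 = (4913) + (-1734) + (-85) + (-4) = 3090; answer 3090
Step 2: A1 = 3090; c = -10; f(2) = 2*(-4) + 1*(-10) = -18; iterating: f(2)=-18, f(3)=-40, f(4)=-98, f(5)=-236, f(6)=-570, f(7)=-1376, f(8)=-3322, f(9)=-8020, f(10)=-19362, f(11)=-46744, f(12)=-112850, f(13)=-272444, f(14)=-657738, f(15)=-1587920, f(16)=-3833578; answer -3833578
Step 3: A2 = -3833578; d = 20749; 20749 is prime, so its only divisors are 1 and 20749; sigma = 1 + 20749 = 20750; answer 20750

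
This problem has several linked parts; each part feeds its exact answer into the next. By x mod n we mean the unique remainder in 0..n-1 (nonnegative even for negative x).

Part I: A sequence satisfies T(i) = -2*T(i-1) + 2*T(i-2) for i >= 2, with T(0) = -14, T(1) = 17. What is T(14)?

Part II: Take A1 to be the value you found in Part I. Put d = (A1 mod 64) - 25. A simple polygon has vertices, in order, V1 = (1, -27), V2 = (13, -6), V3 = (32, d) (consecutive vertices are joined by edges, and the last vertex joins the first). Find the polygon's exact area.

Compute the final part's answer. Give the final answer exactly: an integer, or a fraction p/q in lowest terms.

Part I: T(2) = -2*(17) + 2*(-14) = -62; iterating: T(2)=-62, T(3)=158, T(4)=-440, T(5)=1196, T(6)=-3272, T(7)=8936, T(8)=-24416, T(9)=66704, T(10)=-182240, T(11)=497888, T(12)=-1360256, T(13)=3716288, T(14)=-10153088; answer -10153088
Part II: A1 = -10153088; d = -25; cross terms: (1*-6 - 13*-27)=345, (13*-25 - 32*-6)=-133, (32*-27 - 1*-25)=-839; twice the area = |-627| = 627; area = 627/2; answer 627/2

627/2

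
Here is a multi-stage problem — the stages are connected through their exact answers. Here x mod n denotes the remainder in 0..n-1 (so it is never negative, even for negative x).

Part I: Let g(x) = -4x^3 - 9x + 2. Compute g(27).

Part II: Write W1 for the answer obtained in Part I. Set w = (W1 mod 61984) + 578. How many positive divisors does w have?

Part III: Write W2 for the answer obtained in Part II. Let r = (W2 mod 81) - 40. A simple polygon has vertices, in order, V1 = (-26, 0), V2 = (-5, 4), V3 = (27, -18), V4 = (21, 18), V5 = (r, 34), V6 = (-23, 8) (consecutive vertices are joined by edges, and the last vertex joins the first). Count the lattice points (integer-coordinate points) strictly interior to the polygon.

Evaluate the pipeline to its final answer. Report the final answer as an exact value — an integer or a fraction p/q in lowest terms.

Part I: -4*(27)^3 - 9*(27)^1 + 2 = (-78732) + (-243) + (2) = -78973; answer -78973
Part II: W1 = -78973; w = 45573; 45573 = 3 * 11 * 1381; number of divisors = (1+1) * (1+1) * (1+1) = 8; answer 8
Part III: W2 = 8; r = -32; cross terms: (-26*4 - -5*0)=-104, (-5*-18 - 27*4)=-18, (27*18 - 21*-18)=864, (21*34 - -32*18)=1290, (-32*8 - -23*34)=526, (-23*0 - -26*8)=208; twice the area = |2766| = 2766; area = 1383; boundary points = 1 + 2 + 6 + 1 + 1 + 1 = 12; strictly interior points = area - boundary/2 + 1 = 1378; answer 1378

1378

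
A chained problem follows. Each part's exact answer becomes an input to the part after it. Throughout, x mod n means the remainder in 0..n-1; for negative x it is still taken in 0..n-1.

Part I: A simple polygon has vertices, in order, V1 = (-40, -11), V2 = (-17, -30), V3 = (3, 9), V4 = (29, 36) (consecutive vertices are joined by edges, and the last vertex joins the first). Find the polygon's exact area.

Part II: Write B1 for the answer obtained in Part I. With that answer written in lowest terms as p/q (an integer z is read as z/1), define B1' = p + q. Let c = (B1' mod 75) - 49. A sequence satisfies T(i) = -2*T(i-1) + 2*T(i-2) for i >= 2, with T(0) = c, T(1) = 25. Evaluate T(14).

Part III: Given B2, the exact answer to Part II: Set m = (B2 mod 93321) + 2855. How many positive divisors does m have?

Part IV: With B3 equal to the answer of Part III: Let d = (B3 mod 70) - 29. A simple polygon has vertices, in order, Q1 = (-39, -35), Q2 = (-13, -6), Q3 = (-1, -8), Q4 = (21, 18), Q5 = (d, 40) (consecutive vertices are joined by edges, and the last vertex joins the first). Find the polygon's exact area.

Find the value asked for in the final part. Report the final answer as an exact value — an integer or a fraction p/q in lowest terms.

Part I: cross terms: (-40*-30 - -17*-11)=1013, (-17*9 - 3*-30)=-63, (3*36 - 29*9)=-153, (29*-11 - -40*36)=1121; twice the area = |1918| = 1918; area = 959; answer 959
Part II: B1 = 959; threaded value p + q = 960; c = 11; T(2) = -2*(25) + 2*(11) = -28; iterating: T(2)=-28, T(3)=106, T(4)=-268, T(5)=748, T(6)=-2032, T(7)=5560, T(8)=-15184, T(9)=41488, T(10)=-113344, T(11)=309664, T(12)=-846016, T(13)=2311360, T(14)=-6314752; answer -6314752
Part III: B2 = -6314752; m = 33931; 33931 is prime, so its only divisors are 1 and 33931; count = 2; answer 2
Part IV: B3 = 2; d = -27; cross terms: (-39*-6 - -13*-35)=-221, (-13*-8 - -1*-6)=98, (-1*18 - 21*-8)=150, (21*40 - -27*18)=1326, (-27*-35 - -39*40)=2505; twice the area = |3858| = 3858; area = 1929; answer 1929

1929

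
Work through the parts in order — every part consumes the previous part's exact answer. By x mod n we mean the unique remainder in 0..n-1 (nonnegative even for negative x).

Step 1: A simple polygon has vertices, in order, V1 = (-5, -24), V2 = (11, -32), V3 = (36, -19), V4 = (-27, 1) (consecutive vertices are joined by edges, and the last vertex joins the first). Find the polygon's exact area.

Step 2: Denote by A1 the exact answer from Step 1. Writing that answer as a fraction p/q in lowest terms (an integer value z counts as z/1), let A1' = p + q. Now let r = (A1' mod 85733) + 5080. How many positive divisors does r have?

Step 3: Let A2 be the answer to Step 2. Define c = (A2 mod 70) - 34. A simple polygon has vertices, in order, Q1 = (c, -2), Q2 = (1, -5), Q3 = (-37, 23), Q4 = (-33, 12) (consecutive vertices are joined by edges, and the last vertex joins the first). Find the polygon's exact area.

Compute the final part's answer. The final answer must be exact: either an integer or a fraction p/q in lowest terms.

663/2

Step 1: cross terms: (-5*-32 - 11*-24)=424, (11*-19 - 36*-32)=943, (36*1 - -27*-19)=-477, (-27*-24 - -5*1)=653; twice the area = |1543| = 1543; area = 1543/2; answer 1543/2
Step 2: A1 = 1543/2; threaded value p + q = 1545; r = 6625; 6625 = 5^3 * 53; number of divisors = (3+1) * (1+1) = 8; answer 8
Step 3: A2 = 8; c = -26; cross terms: (-26*-5 - 1*-2)=132, (1*23 - -37*-5)=-162, (-37*12 - -33*23)=315, (-33*-2 - -26*12)=378; twice the area = |663| = 663; area = 663/2; answer 663/2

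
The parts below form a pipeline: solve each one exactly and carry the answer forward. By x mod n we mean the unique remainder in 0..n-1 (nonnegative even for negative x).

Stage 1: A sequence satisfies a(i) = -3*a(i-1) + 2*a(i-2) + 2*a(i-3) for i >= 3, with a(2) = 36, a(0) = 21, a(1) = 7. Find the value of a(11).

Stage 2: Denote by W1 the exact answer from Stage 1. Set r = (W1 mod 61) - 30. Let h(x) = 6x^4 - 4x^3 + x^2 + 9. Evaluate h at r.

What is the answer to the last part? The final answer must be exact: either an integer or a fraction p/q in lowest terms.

2281884

Stage 1: a(3) = -3*(36) + 2*(7) + 2*(21) = -52; iterating: a(3)=-52, a(4)=242, a(5)=-758, a(6)=2654, a(7)=-8994, a(8)=30774, a(9)=-105002, a(10)=358566, a(11)=-1224154; answer -1224154
Stage 2: W1 = -1224154; r = 25; 6*(25)^4 - 4*(25)^3 + 1*(25)^2 + 9 = (2343750) + (-62500) + (625) + (9) = 2281884; answer 2281884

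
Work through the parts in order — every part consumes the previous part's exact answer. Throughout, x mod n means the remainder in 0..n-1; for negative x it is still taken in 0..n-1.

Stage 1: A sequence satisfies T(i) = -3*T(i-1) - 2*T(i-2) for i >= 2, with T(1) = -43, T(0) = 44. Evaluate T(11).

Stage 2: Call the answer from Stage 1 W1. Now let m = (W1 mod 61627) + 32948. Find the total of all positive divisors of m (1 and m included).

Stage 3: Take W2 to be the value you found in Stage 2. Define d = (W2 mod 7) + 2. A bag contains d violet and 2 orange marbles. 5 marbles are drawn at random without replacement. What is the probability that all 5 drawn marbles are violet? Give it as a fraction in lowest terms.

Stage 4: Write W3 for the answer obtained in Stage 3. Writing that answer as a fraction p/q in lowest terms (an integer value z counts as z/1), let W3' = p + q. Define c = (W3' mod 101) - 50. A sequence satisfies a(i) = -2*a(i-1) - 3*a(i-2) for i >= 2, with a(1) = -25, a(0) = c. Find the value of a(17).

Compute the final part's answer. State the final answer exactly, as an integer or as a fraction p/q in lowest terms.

Stage 1: T(2) = -3*(-43) - 2*(44) = 41; iterating: T(2)=41, T(3)=-37, T(4)=29, T(5)=-13, T(6)=-19, T(7)=83, T(8)=-211, T(9)=467, T(10)=-979, T(11)=2003; answer 2003
Stage 2: W1 = 2003; m = 34951; 34951 = 7 * 4993; sigma = (1 + 7) * (1 + 4993) = 8 * 4994 = 39952; answer 39952
Stage 3: W2 = 39952; d = 5; total draws C(7,5) = 21; favorable C(5,5) = 1; P = 1/21; answer 1/21
Stage 4: W3 = 1/21; threaded value p + q = 22; c = -28; a(2) = -2*(-25) - 3*(-28) = 134; iterating: a(2)=134, a(3)=-193, a(4)=-16, a(5)=611, a(6)=-1174, a(7)=515, a(8)=2492, a(9)=-6529, a(10)=5582, a(11)=8423, a(12)=-33592, a(13)=41915, a(14)=16946, a(15)=-159637, a(16)=268436, a(17)=-57961; answer -57961

-57961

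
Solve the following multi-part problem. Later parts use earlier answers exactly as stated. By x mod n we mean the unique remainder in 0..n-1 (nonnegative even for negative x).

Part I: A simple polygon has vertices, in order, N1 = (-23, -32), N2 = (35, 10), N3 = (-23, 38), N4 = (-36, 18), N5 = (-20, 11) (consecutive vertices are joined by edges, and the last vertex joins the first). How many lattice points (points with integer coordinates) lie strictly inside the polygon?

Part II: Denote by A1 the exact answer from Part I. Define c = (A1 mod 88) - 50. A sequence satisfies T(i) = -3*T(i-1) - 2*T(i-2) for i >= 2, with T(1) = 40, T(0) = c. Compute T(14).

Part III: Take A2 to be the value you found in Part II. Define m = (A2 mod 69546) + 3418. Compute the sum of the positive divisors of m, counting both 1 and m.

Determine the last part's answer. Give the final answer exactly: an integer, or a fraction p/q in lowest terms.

91200

Part I: cross terms: (-23*10 - 35*-32)=890, (35*38 - -23*10)=1560, (-23*18 - -36*38)=954, (-36*11 - -20*18)=-36, (-20*-32 - -23*11)=893; twice the area = |4261| = 4261; area = 4261/2; boundary points = 2 + 2 + 1 + 1 + 1 = 7; strictly interior points = area - boundary/2 + 1 = 2128; answer 2128
Part II: A1 = 2128; c = -34; T(2) = -3*(40) - 2*(-34) = -52; iterating: T(2)=-52, T(3)=76, T(4)=-124, T(5)=220, T(6)=-412, T(7)=796, T(8)=-1564, T(9)=3100, T(10)=-6172, T(11)=12316, T(12)=-24604, T(13)=49180, T(14)=-98332; answer -98332
Part III: A2 = -98332; m = 44178; 44178 = 2 * 3 * 37 * 199; sigma = (1 + 2) * (1 + 3) * (1 + 37) * (1 + 199) = 3 * 4 * 38 * 200 = 91200; answer 91200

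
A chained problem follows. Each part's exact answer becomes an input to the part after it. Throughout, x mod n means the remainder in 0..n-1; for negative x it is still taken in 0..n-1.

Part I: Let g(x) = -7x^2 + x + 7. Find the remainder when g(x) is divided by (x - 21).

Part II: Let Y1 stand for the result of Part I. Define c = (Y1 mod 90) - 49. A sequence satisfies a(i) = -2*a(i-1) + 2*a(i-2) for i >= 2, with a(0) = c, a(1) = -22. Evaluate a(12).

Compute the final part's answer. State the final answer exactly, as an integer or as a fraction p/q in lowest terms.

Part I: remainder = value at the root: -7*(21)^2 + 1*(21)^1 + 7 = (-3087) + (21) + (7) = -3059; answer -3059
Part II: Y1 = -3059; c = -48; a(2) = -2*(-22) + 2*(-48) = -52; iterating: a(2)=-52, a(3)=60, a(4)=-224, a(5)=568, a(6)=-1584, a(7)=4304, a(8)=-11776, a(9)=32160, a(10)=-87872, a(11)=240064, a(12)=-655872; answer -655872

-655872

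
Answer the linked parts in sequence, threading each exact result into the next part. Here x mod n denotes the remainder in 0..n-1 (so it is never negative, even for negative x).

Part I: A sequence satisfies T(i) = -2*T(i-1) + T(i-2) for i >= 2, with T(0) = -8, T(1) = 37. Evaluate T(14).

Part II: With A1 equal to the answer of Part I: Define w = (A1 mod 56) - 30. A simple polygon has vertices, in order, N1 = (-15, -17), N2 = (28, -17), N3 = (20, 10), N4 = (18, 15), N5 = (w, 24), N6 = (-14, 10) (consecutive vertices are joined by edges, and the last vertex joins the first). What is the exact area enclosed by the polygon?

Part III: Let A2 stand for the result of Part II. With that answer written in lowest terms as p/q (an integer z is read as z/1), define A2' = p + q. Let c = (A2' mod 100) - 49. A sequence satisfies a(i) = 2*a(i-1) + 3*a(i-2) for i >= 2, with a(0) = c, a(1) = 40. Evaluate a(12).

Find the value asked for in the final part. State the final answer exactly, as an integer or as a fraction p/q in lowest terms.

Part I: T(2) = -2*(37) + 1*(-8) = -82; iterating: T(2)=-82, T(3)=201, T(4)=-484, T(5)=1169, T(6)=-2822, T(7)=6813, T(8)=-16448, T(9)=39709, T(10)=-95866, T(11)=231441, T(12)=-558748, T(13)=1348937, T(14)=-3256622; answer -3256622
Part II: A1 = -3256622; w = -28; cross terms: (-15*-17 - 28*-17)=731, (28*10 - 20*-17)=620, (20*15 - 18*10)=120, (18*24 - -28*15)=852, (-28*10 - -14*24)=56, (-14*-17 - -15*10)=388; twice the area = |2767| = 2767; area = 2767/2; answer 2767/2
Part III: A2 = 2767/2; threaded value p + q = 2769; c = 20; a(2) = 2*(40) + 3*(20) = 140; iterating: a(2)=140, a(3)=400, a(4)=1220, a(5)=3640, a(6)=10940, a(7)=32800, a(8)=98420, a(9)=295240, a(10)=885740, a(11)=2657200, a(12)=7971620; answer 7971620

7971620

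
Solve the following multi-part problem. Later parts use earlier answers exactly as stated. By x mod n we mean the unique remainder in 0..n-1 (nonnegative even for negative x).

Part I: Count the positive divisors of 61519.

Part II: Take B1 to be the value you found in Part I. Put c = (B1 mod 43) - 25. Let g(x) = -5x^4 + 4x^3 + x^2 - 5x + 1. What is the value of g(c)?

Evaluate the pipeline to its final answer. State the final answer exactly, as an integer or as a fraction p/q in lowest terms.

-1447228

Part I: 61519 is prime, so its only divisors are 1 and 61519; count = 2; answer 2
Part II: B1 = 2; c = -23; -5*(-23)^4 + 4*(-23)^3 + 1*(-23)^2 - 5*(-23)^1 + 1 = (-1399205) + (-48668) + (529) + (115) + (1) = -1447228; answer -1447228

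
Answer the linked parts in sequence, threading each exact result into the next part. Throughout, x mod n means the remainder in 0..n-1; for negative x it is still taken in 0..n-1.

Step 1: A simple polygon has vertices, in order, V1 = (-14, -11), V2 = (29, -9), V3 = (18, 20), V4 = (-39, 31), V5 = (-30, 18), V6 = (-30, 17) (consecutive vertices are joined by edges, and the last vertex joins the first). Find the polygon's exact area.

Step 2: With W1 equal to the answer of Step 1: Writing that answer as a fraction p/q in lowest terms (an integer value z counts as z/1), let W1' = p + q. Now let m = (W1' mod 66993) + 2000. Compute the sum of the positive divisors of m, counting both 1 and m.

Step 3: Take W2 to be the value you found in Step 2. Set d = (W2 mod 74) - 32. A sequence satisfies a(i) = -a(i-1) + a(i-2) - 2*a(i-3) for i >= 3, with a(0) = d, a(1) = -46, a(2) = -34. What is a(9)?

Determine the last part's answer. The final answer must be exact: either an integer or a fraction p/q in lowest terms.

-876

Step 1: cross terms: (-14*-9 - 29*-11)=445, (29*20 - 18*-9)=742, (18*31 - -39*20)=1338, (-39*18 - -30*31)=228, (-30*17 - -30*18)=30, (-30*-11 - -14*17)=568; twice the area = |3351| = 3351; area = 3351/2; answer 3351/2
Step 2: W1 = 3351/2; threaded value p + q = 3353; m = 5353; 5353 = 53 * 101; sigma = (1 + 53) * (1 + 101) = 54 * 102 = 5508; answer 5508
Step 3: W2 = 5508; d = 0; a(3) = -1*(-34) + 1*(-46) - 2*(0) = -12; iterating: a(3)=-12, a(4)=70, a(5)=-14, a(6)=108, a(7)=-262, a(8)=398, a(9)=-876; answer -876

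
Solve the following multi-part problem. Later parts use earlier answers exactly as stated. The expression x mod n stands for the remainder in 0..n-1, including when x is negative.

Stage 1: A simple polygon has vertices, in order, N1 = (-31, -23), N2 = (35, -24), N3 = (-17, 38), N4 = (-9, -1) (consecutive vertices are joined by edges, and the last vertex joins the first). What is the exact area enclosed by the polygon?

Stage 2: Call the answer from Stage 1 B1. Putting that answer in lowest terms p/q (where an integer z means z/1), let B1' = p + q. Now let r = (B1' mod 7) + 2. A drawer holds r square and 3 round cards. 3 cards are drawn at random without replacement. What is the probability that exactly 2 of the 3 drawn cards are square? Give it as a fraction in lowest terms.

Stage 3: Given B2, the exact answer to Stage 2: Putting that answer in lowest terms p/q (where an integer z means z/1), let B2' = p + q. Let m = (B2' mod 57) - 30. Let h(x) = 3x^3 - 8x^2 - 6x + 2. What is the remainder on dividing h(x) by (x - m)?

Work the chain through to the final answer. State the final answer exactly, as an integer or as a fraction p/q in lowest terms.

-294

Stage 1: cross terms: (-31*-24 - 35*-23)=1549, (35*38 - -17*-24)=922, (-17*-1 - -9*38)=359, (-9*-23 - -31*-1)=176; twice the area = |3006| = 3006; area = 1503; answer 1503
Stage 2: B1 = 1503; threaded value p + q = 1504; r = 8; total draws C(11,3) = 165; favorable C(8,2)*C(3,1) = 84; P = 28/55; answer 28/55
Stage 3: B2 = 28/55; threaded value p + q = 83; m = -4; remainder = value at the root: 3*(-4)^3 - 8*(-4)^2 - 6*(-4)^1 + 2 = (-192) + (-128) + (24) + (2) = -294; answer -294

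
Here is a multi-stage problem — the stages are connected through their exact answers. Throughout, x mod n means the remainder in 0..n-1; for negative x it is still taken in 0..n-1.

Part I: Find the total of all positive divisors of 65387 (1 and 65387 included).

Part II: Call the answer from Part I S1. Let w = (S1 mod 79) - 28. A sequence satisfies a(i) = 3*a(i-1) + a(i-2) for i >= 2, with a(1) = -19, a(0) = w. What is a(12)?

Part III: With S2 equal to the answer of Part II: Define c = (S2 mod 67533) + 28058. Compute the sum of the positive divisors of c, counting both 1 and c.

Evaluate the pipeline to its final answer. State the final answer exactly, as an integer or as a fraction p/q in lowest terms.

Part I: 65387 = 7 * 9341; sigma = (1 + 7) * (1 + 9341) = 8 * 9342 = 74736; answer 74736
Part II: S1 = 74736; w = -26; a(2) = 3*(-19) + 1*(-26) = -83; iterating: a(2)=-83, a(3)=-268, a(4)=-887, a(5)=-2929, a(6)=-9674, a(7)=-31951, a(8)=-105527, a(9)=-348532, a(10)=-1151123, a(11)=-3801901, a(12)=-12556826; answer -12556826
Part III: S2 = -12556826; c = 32370; 32370 = 2 * 3 * 5 * 13 * 83; sigma = (1 + 2) * (1 + 3) * (1 + 5) * (1 + 13) * (1 + 83) = 3 * 4 * 6 * 14 * 84 = 84672; answer 84672

84672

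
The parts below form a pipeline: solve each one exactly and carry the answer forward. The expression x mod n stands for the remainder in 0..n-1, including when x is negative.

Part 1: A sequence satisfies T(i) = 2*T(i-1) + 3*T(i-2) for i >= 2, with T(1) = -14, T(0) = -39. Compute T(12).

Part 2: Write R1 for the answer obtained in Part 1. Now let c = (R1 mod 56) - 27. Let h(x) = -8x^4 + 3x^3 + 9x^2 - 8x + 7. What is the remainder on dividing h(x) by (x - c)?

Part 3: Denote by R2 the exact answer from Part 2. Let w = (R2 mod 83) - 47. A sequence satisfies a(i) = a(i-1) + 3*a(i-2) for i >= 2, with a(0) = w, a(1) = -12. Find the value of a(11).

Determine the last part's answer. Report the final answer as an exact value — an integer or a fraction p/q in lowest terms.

Part 1: T(2) = 2*(-14) + 3*(-39) = -145; iterating: T(2)=-145, T(3)=-332, T(4)=-1099, T(5)=-3194, T(6)=-9685, T(7)=-28952, T(8)=-86959, T(9)=-260774, T(10)=-782425, T(11)=-2347172, T(12)=-7041619; answer -7041619
Part 2: R1 = -7041619; c = 18; remainder = value at the root: -8*(18)^4 + 3*(18)^3 + 9*(18)^2 - 8*(18)^1 + 7 = (-839808) + (17496) + (2916) + (-144) + (7) = -819533; answer -819533
Part 3: R2 = -819533; w = -38; a(2) = 1*(-12) + 3*(-38) = -126; iterating: a(2)=-126, a(3)=-162, a(4)=-540, a(5)=-1026, a(6)=-2646, a(7)=-5724, a(8)=-13662, a(9)=-30834, a(10)=-71820, a(11)=-164322; answer -164322

-164322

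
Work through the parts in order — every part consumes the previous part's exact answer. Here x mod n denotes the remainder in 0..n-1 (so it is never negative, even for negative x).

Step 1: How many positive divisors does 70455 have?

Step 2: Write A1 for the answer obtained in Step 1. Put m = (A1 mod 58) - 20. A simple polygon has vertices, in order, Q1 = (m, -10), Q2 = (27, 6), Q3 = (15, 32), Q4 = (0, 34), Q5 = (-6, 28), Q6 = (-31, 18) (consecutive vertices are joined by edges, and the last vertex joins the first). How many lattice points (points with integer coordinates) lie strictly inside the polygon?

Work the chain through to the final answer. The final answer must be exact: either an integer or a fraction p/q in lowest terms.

1335

Step 1: 70455 = 3 * 5 * 7 * 11 * 61; number of divisors = (1+1) * (1+1) * (1+1) * (1+1) * (1+1) = 32; answer 32
Step 2: A1 = 32; m = 12; cross terms: (12*6 - 27*-10)=342, (27*32 - 15*6)=774, (15*34 - 0*32)=510, (0*28 - -6*34)=204, (-6*18 - -31*28)=760, (-31*-10 - 12*18)=94; twice the area = |2684| = 2684; area = 1342; boundary points = 1 + 2 + 1 + 6 + 5 + 1 = 16; strictly interior points = area - boundary/2 + 1 = 1335; answer 1335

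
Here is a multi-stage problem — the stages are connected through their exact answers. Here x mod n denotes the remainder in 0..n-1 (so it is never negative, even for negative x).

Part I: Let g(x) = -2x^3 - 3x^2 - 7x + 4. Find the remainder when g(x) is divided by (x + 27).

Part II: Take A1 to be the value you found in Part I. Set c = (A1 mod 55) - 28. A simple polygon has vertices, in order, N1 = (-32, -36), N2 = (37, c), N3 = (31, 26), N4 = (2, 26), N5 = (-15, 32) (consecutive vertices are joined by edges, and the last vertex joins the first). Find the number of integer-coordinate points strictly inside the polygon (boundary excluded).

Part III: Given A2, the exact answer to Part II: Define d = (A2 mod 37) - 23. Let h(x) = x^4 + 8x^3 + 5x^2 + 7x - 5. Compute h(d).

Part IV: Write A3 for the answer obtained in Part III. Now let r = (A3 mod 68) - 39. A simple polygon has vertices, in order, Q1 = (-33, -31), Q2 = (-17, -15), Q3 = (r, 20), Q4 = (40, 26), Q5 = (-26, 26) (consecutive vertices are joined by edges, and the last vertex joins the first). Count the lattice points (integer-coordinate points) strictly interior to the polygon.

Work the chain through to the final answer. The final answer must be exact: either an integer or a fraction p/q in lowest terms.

Part I: remainder = value at the root: -2*(-27)^3 - 3*(-27)^2 - 7*(-27)^1 + 4 = (39366) + (-2187) + (189) + (4) = 37372; answer 37372
Part II: A1 = 37372; c = -1; cross terms: (-32*-1 - 37*-36)=1364, (37*26 - 31*-1)=993, (31*26 - 2*26)=754, (2*32 - -15*26)=454, (-15*-36 - -32*32)=1564; twice the area = |5129| = 5129; area = 5129/2; boundary points = 1 + 3 + 29 + 1 + 17 = 51; strictly interior points = area - boundary/2 + 1 = 2540; answer 2540
Part III: A2 = 2540; d = 1; 1*(1)^4 + 8*(1)^3 + 5*(1)^2 + 7*(1)^1 - 5 = (1) + (8) + (5) + (7) + (-5) = 16; answer 16
Part IV: A3 = 16; r = -23; cross terms: (-33*-15 - -17*-31)=-32, (-17*20 - -23*-15)=-685, (-23*26 - 40*20)=-1398, (40*26 - -26*26)=1716, (-26*-31 - -33*26)=1664; twice the area = |1265| = 1265; area = 1265/2; boundary points = 16 + 1 + 3 + 66 + 1 = 87; strictly interior points = area - boundary/2 + 1 = 590; answer 590

590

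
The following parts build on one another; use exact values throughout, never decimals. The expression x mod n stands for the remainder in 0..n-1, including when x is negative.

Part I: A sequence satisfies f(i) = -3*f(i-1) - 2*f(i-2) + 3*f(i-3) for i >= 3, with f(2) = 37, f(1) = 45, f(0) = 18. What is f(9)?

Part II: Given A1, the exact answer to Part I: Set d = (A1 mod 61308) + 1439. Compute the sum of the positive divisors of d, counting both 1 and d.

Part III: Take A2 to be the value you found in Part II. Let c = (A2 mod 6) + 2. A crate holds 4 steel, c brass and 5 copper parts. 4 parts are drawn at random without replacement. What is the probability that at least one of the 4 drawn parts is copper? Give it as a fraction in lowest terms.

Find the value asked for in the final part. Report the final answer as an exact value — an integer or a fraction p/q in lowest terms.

21/22

Part I: f(3) = -3*(37) - 2*(45) + 3*(18) = -147; iterating: f(3)=-147, f(4)=502, f(5)=-1101, f(6)=1858, f(7)=-1866, f(8)=-1421, f(9)=13569; answer 13569
Part II: A1 = 13569; d = 15008; 15008 = 2^5 * 7 * 67; sigma = (1 + 2 + 4 + 8 + 16 + 32) * (1 + 7) * (1 + 67) = 63 * 8 * 68 = 34272; answer 34272
Part III: A2 = 34272; c = 2; total draws C(11,4) = 330; complement C(6,4) = 15; favorable 330 - 15 = 315; P = 21/22; answer 21/22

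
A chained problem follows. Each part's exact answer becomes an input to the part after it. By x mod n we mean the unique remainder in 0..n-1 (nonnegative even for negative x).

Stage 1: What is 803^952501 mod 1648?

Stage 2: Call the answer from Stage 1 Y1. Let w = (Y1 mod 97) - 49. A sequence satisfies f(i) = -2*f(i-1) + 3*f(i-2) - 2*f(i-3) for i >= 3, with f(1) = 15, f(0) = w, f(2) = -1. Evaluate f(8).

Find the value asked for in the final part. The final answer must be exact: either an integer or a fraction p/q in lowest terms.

-20415

Stage 1: squarings mod 1648: 803^1=803, 803^2=441, 803^4=17, 803^8=289, 803^16=1121, 803^32=865, 803^64=33, 803^128=1089, 803^256=1009, 803^512=1265, 803^1024=17, 803^2048=289, 803^4096=1121, 803^8192=865, 803^16384=33, 803^32768=1089, 803^65536=1009, 803^131072=1265, 803^262144=17, 803^524288=289; 803^952501 = 803^1 * 803^4 * 803^16 * 803^32 * 803^128 * 803^2048 * 803^32768 * 803^131072 * 803^262144 * 803^524288 = 419 (mod 1648); answer 419
Stage 2: Y1 = 419; w = -18; f(3) = -2*(-1) + 3*(15) - 2*(-18) = 83; iterating: f(3)=83, f(4)=-199, f(5)=649, f(6)=-2061, f(7)=6467, f(8)=-20415; answer -20415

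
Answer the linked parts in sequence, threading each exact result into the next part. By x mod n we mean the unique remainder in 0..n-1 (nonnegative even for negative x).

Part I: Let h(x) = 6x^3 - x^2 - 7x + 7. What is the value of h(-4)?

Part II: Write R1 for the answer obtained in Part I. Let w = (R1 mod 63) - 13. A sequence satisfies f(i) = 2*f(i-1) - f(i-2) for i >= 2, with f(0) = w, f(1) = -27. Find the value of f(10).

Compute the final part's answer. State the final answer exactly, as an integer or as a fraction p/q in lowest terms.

Part I: 6*(-4)^3 - 1*(-4)^2 - 7*(-4)^1 + 7 = (-384) + (-16) + (28) + (7) = -365; answer -365
Part II: R1 = -365; w = 0; f(2) = 2*(-27) - 1*(0) = -54; iterating: f(2)=-54, f(3)=-81, f(4)=-108, f(5)=-135, f(6)=-162, f(7)=-189, f(8)=-216, f(9)=-243, f(10)=-270; answer -270

-270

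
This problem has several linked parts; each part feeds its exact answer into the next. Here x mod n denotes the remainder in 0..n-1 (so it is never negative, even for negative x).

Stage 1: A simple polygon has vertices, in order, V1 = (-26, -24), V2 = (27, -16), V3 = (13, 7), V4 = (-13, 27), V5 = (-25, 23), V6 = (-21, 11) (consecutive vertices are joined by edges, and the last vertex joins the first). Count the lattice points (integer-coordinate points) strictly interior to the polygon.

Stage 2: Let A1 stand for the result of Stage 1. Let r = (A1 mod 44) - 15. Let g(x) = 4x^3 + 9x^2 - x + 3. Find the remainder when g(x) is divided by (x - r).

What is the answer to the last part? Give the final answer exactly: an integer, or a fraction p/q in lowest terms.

-5601

Stage 1: cross terms: (-26*-16 - 27*-24)=1064, (27*7 - 13*-16)=397, (13*27 - -13*7)=442, (-13*23 - -25*27)=376, (-25*11 - -21*23)=208, (-21*-24 - -26*11)=790; twice the area = |3277| = 3277; area = 3277/2; boundary points = 1 + 1 + 2 + 4 + 4 + 5 = 17; strictly interior points = area - boundary/2 + 1 = 1631; answer 1631
Stage 2: A1 = 1631; r = -12; remainder = value at the root: 4*(-12)^3 + 9*(-12)^2 - 1*(-12)^1 + 3 = (-6912) + (1296) + (12) + (3) = -5601; answer -5601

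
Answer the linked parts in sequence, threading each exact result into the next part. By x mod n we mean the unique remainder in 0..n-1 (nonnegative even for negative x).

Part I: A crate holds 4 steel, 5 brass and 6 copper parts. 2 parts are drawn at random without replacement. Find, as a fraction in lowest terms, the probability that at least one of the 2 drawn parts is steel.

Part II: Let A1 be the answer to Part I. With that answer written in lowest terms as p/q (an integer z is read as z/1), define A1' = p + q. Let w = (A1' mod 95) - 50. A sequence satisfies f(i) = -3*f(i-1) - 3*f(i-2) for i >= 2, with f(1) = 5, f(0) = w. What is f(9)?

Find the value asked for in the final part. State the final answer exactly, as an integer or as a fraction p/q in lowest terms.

3807

Part I: total draws C(15,2) = 105; complement C(11,2) = 55; favorable 105 - 55 = 50; P = 10/21; answer 10/21
Part II: A1 = 10/21; threaded value p + q = 31; w = -19; f(2) = -3*(5) - 3*(-19) = 42; iterating: f(2)=42, f(3)=-141, f(4)=297, f(5)=-468, f(6)=513, f(7)=-135, f(8)=-1134, f(9)=3807; answer 3807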